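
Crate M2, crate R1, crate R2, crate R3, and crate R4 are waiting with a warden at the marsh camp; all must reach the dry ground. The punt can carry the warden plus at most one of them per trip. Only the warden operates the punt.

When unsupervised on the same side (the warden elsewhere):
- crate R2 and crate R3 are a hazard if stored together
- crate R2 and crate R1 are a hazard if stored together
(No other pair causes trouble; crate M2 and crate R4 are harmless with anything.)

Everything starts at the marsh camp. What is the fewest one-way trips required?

Counting alone: the warden can take at most 1 across per trip to the dry ground, so moving all 5 needs at least 5 loaded trips out, with a return between consecutive ones — at least 9 crossings.
The safety rule pushes this higher. Following every safe sequence of crossings, the most of the 5 that can be at the dry ground as the punt arrives there on crossing 9 is 4 — never all 5.
So no plan with fewer than 11 crossings exists, and this one achieves 11:
1. Warden goes to the dry ground with crate R2.
2. Warden goes back to the marsh camp alone.
3. Warden goes to the dry ground with crate M2.
4. Warden goes back to the marsh camp alone.
5. Warden goes to the dry ground with crate R1.
6. Warden goes back to the marsh camp with crate R2.
7. Warden goes to the dry ground with crate R3.
8. Warden goes back to the marsh camp alone.
9. Warden goes to the dry ground with crate R4.
10. Warden goes back to the marsh camp alone.
11. Warden goes to the dry ground with crate R2.

11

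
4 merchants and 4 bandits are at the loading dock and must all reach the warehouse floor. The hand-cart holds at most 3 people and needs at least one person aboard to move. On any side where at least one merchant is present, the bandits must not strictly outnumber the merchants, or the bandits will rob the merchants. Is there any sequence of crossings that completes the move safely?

Yes

1. 2 bandits → the warehouse floor.  (the loading dock: 4M 2B; the warehouse floor: 0M 2B)
2. 1 bandit ← the loading dock.  (the loading dock: 4M 3B; the warehouse floor: 0M 1B)
3. 3 bandits → the warehouse floor.  (the loading dock: 4M 0B; the warehouse floor: 0M 4B)
4. 1 bandit ← the loading dock.  (the loading dock: 4M 1B; the warehouse floor: 0M 3B)
5. 3 merchants → the warehouse floor.  (the loading dock: 1M 1B; the warehouse floor: 3M 3B)
6. 1 merchant and 1 bandit ← the loading dock.  (the loading dock: 2M 2B; the warehouse floor: 2M 2B)
7. 2 merchants → the warehouse floor.  (the loading dock: 0M 2B; the warehouse floor: 4M 2B)
8. 1 bandit ← the loading dock.  (the loading dock: 0M 3B; the warehouse floor: 4M 1B)
9. 3 bandits → the warehouse floor.  (the loading dock: 0M 0B; the warehouse floor: 4M 4B)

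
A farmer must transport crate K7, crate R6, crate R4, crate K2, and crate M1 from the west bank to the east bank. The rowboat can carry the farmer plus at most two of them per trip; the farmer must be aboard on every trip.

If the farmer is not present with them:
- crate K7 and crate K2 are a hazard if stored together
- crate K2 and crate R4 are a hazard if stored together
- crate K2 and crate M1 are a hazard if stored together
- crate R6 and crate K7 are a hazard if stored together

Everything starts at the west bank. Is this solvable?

Yes

1. Farmer goes to the east bank with crate K2 and crate K7.  [the west bank: crate M1, crate R4, crate R6 | the east bank: crate K2, crate K7]
2. Farmer goes back to the west bank with crate K2.  [the west bank: crate K2, crate M1, crate R4, crate R6 | the east bank: crate K7]
3. Farmer goes to the east bank with crate M1 and crate R4.  [the west bank: crate K2, crate R6 | the east bank: crate K7, crate M1, crate R4]
4. Farmer goes back to the west bank alone.  [the west bank: crate K2, crate R6 | the east bank: crate K7, crate M1, crate R4]
5. Farmer goes to the east bank with crate K2 and crate R6.  [the west bank: — | the east bank: crate K2, crate K7, crate M1, crate R4, crate R6]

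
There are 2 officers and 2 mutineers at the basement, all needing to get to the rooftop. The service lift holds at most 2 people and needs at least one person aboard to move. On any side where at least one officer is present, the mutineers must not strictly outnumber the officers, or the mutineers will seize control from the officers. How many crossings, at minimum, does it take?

Counting alone: each trip to the rooftop takes at most 2 across and each return brings at least 1 back, so after t trips out (and t−1 returns) at most 2t − (t−1) of the 4 are across; that first reaches 4 at t = 3, so at least 5 crossings are needed.
The plan below uses exactly 5 crossings, so it is optimal:
1. 2 mutineers → the rooftop.  (the basement: 2O 0M; the rooftop: 0O 2M)
2. 1 mutineer ← the basement.  (the basement: 2O 1M; the rooftop: 0O 1M)
3. 2 officers → the rooftop.  (the basement: 0O 1M; the rooftop: 2O 1M)
4. 1 mutineer ← the basement.  (the basement: 0O 2M; the rooftop: 2O 0M)
5. 2 mutineers → the rooftop.  (the basement: 0O 0M; the rooftop: 2O 2M)

5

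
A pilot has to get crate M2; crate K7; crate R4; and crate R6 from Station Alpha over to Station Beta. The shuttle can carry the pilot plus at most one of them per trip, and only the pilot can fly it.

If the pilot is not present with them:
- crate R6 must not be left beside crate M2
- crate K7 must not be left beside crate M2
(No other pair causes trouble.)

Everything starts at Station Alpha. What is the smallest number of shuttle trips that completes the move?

Counting alone: the pilot can take at most 1 across per trip to Station Beta, so moving all 4 needs at least 4 loaded trips out, with a return between consecutive ones — at least 7 crossings.
The safety rule pushes this higher. Following every safe sequence of crossings, the most of the 4 that can be at Station Beta as the shuttle arrives there on crossing 7 is 3 — never all 4.
So no plan with fewer than 9 crossings exists, and this one achieves 9:
1. Pilot goes to Station Beta with crate M2.
2. Pilot goes back to Station Alpha alone.
3. Pilot goes to Station Beta with crate K7.
4. Pilot goes back to Station Alpha with crate M2.
5. Pilot goes to Station Beta with crate R6.
6. Pilot goes back to Station Alpha alone.
7. Pilot goes to Station Beta with crate R4.
8. Pilot goes back to Station Alpha alone.
9. Pilot goes to Station Beta with crate M2.

9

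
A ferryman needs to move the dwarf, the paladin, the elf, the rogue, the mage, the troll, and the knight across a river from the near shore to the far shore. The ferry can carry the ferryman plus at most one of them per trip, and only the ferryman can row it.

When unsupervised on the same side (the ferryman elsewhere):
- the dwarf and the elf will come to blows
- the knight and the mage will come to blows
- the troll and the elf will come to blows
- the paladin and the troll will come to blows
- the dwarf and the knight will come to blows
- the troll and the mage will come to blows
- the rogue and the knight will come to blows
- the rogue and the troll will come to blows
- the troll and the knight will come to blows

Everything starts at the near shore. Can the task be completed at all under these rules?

No

Whatever the first load, the items left behind include a forbidden pair without the ferryman. No opening move is safe, so no plan exists.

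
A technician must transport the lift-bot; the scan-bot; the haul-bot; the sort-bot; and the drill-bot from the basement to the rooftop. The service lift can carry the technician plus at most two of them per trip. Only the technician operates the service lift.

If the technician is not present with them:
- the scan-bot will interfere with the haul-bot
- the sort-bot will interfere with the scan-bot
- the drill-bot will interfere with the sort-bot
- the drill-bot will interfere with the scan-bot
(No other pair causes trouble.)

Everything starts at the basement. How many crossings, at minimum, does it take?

7

Counting alone: the technician can take at most 2 across per trip to the rooftop, so moving all 5 needs at least 3 loaded trips out, with a return between consecutive ones — at least 5 crossings.
The safety rule pushes this higher. Following every safe sequence of crossings, the most of the 5 that can be at the rooftop as the service lift arrives there on crossing 5 is 4 — never all 5.
So no plan with fewer than 7 crossings exists, and this one achieves 7:
1. Technician goes to the rooftop with the scan-bot and the sort-bot.  [the basement: the drill-bot, the haul-bot, the lift-bot | the rooftop: the scan-bot, the sort-bot]
2. Technician goes back to the basement with the scan-bot.  [the basement: the drill-bot, the haul-bot, the lift-bot, the scan-bot | the rooftop: the sort-bot]
3. Technician goes to the rooftop with the lift-bot and the scan-bot.  [the basement: the drill-bot, the haul-bot | the rooftop: the lift-bot, the scan-bot, the sort-bot]
4. Technician goes back to the basement with the scan-bot.  [the basement: the drill-bot, the haul-bot, the scan-bot | the rooftop: the lift-bot, the sort-bot]
5. Technician goes to the rooftop with the haul-bot and the scan-bot.  [the basement: the drill-bot | the rooftop: the haul-bot, the lift-bot, the scan-bot, the sort-bot]
6. Technician goes back to the basement with the scan-bot.  [the basement: the drill-bot, the scan-bot | the rooftop: the haul-bot, the lift-bot, the sort-bot]
7. Technician goes to the rooftop with the drill-bot and the scan-bot.  [the basement: — | the rooftop: the drill-bot, the haul-bot, the lift-bot, the scan-bot, the sort-bot]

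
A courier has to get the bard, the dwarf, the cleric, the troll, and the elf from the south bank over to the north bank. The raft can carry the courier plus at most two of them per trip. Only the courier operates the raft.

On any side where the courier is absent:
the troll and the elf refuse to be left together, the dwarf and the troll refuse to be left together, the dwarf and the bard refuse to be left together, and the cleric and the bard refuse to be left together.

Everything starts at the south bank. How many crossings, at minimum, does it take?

7

Counting alone: the courier can take at most 2 across per trip to the north bank, so moving all 5 needs at least 3 loaded trips out, with a return between consecutive ones — at least 5 crossings.
The safety rule pushes this higher. Following every safe sequence of crossings, the most of the 5 that can be at the north bank as the raft arrives there on crossing 5 is 4 — never all 5.
So no plan with fewer than 7 crossings exists, and this one achieves 7:
1. Courier goes to the north bank with the bard and the troll.
2. Courier goes back to the south bank alone.
3. Courier goes to the north bank with the dwarf.
4. Courier goes back to the south bank with the bard and the troll.
5. Courier goes to the north bank with the cleric and the elf.
6. Courier goes back to the south bank alone.
7. Courier goes to the north bank with the bard and the troll.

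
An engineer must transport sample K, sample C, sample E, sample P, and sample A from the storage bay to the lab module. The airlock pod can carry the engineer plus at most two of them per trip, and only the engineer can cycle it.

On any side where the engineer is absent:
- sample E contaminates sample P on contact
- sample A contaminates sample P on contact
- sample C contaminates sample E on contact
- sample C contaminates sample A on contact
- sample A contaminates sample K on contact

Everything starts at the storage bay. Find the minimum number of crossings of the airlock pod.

Counting alone: the engineer can take at most 2 across per trip to the lab module, so moving all 5 needs at least 3 loaded trips out, with a return between consecutive ones — at least 5 crossings.
The safety rule pushes this higher. Following every safe sequence of crossings, the most of the 5 that can be at the lab module as the airlock pod arrives there on crossing 5 is 4 — never all 5.
So no plan with fewer than 7 crossings exists, and this one achieves 7:
1. Engineer goes to the lab module with sample A and sample E.  [the storage bay: sample C, sample K, sample P | the lab module: sample A, sample E]
2. Engineer goes back to the storage bay alone.  [the storage bay: sample C, sample K, sample P | the lab module: sample A, sample E]
3. Engineer goes to the lab module with sample K.  [the storage bay: sample C, sample P | the lab module: sample A, sample E, sample K]
4. Engineer goes back to the storage bay with sample A.  [the storage bay: sample A, sample C, sample P | the lab module: sample E, sample K]
5. Engineer goes to the lab module with sample C and sample P.  [the storage bay: sample A | the lab module: sample C, sample E, sample K, sample P]
6. Engineer goes back to the storage bay with sample E.  [the storage bay: sample A, sample E | the lab module: sample C, sample K, sample P]
7. Engineer goes to the lab module with sample A and sample E.  [the storage bay: — | the lab module: sample A, sample C, sample E, sample K, sample P]

7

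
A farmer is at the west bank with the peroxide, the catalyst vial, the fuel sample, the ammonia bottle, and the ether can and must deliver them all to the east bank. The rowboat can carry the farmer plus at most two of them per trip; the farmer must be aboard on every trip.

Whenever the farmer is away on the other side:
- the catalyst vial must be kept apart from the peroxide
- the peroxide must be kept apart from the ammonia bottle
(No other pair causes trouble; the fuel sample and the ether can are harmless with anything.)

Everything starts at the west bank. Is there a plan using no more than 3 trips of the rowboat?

No

Counting alone: the farmer can take at most 2 across per trip to the east bank, so moving all 5 needs at least 3 loaded trips out, with a return between consecutive ones — at least 5 crossings.
Since 3 < 5, 3 crossings cannot be enough. (The shortest complete plan in fact takes 5:)
1. Farmer goes to the east bank with the peroxide.  [the west bank: the ammonia bottle, the catalyst vial, the ether can, the fuel sample | the east bank: the peroxide]
2. Farmer goes back to the west bank alone.  [the west bank: the ammonia bottle, the catalyst vial, the ether can, the fuel sample | the east bank: the peroxide]
3. Farmer goes to the east bank with the ether can and the fuel sample.  [the west bank: the ammonia bottle, the catalyst vial | the east bank: the ether can, the fuel sample, the peroxide]
4. Farmer goes back to the west bank alone.  [the west bank: the ammonia bottle, the catalyst vial | the east bank: the ether can, the fuel sample, the peroxide]
5. Farmer goes to the east bank with the ammonia bottle and the catalyst vial.  [the west bank: — | the east bank: the ammonia bottle, the catalyst vial, the ether can, the fuel sample, the peroxide]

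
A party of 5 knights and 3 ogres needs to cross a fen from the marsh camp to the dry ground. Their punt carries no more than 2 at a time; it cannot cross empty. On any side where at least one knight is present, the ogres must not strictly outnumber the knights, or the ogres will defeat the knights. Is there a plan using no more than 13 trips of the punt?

Yes — this plan uses 13 crossings (≤ 13):
1. 2 ogres → the dry ground.  (the marsh camp: 5K 1O; the dry ground: 0K 2O)
2. 1 ogre ← the marsh camp.  (the marsh camp: 5K 2O; the dry ground: 0K 1O)
3. 2 ogres → the dry ground.  (the marsh camp: 5K 0O; the dry ground: 0K 3O)
4. 1 ogre ← the marsh camp.  (the marsh camp: 5K 1O; the dry ground: 0K 2O)
5. 2 knights → the dry ground.  (the marsh camp: 3K 1O; the dry ground: 2K 2O)
6. 1 ogre ← the marsh camp.  (the marsh camp: 3K 2O; the dry ground: 2K 1O)
7. 1 knight and 1 ogre → the dry ground.  (the marsh camp: 2K 1O; the dry ground: 3K 2O)
8. 1 ogre ← the marsh camp.  (the marsh camp: 2K 2O; the dry ground: 3K 1O)
9. 2 ogres → the dry ground.  (the marsh camp: 2K 0O; the dry ground: 3K 3O)
10. 1 ogre ← the marsh camp.  (the marsh camp: 2K 1O; the dry ground: 3K 2O)
11. 1 knight and 1 ogre → the dry ground.  (the marsh camp: 1K 0O; the dry ground: 4K 3O)
12. 1 ogre ← the marsh camp.  (the marsh camp: 1K 1O; the dry ground: 4K 2O)
13. 1 knight and 1 ogre → the dry ground.  (the marsh camp: 0K 0O; the dry ground: 5K 3O)

Yes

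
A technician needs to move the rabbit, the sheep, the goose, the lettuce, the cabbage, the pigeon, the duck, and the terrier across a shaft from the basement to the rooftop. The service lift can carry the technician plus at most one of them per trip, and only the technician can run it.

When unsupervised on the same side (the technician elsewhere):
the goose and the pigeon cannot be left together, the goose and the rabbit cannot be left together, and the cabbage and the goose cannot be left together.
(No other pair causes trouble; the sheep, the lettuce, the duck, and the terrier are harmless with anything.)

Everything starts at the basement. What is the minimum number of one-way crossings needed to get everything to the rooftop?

Following every safe sequence of crossings from the start, the most of the 8 that can be at the rooftop as the service lift arrives there on crossings 1, 3, 5, 7, 9, 11 is 1, 2, 3, 4, 5, 6 respectively; the best ever achieved is 6 of 8.
From crossing 13 on, no configuration arises that was not already reachable earlier: only 144 distinct safe configurations (who is on which side, and where the service lift is) can ever be reached, none of them has everyone across, and every continuation just revisits them. So no valid plan exists.

impossible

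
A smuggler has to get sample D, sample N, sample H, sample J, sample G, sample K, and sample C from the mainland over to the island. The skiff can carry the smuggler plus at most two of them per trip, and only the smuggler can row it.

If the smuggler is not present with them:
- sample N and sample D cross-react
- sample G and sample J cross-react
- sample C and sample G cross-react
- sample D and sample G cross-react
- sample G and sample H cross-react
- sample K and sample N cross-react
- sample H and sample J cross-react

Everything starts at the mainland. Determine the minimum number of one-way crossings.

Whatever the first load, the items left behind include a forbidden pair without the smuggler. No opening move is safe, so no plan exists.

impossible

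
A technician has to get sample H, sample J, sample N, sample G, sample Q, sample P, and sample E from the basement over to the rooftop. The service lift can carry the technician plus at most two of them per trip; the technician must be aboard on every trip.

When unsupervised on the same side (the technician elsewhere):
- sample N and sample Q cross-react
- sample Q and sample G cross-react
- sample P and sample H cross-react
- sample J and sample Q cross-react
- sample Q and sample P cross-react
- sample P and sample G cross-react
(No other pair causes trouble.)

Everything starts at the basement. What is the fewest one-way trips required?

Counting alone: the technician can take at most 2 across per trip to the rooftop, so moving all 7 needs at least 4 loaded trips out, with a return between consecutive ones — at least 7 crossings.
The safety rule pushes this higher. Following every safe sequence of crossings, the most of the 7 that can be at the rooftop as the service lift arrives there on crossings 7, 9 is 5, 6 respectively — never all 7.
So no plan with fewer than 11 crossings exists, and this one achieves 11:
1. Technician goes to the rooftop with sample P and sample Q.  [the basement: sample E, sample G, sample H, sample J, sample N | the rooftop: sample P, sample Q]
2. Technician goes back to the basement with sample Q.  [the basement: sample E, sample G, sample H, sample J, sample N, sample Q | the rooftop: sample P]
3. Technician goes to the rooftop with sample H and sample Q.  [the basement: sample E, sample G, sample J, sample N | the rooftop: sample H, sample P, sample Q]
4. Technician goes back to the basement with sample P.  [the basement: sample E, sample G, sample J, sample N, sample P | the rooftop: sample H, sample Q]
5. Technician goes to the rooftop with sample G and sample J.  [the basement: sample E, sample N, sample P | the rooftop: sample G, sample H, sample J, sample Q]
6. Technician goes back to the basement with sample Q.  [the basement: sample E, sample N, sample P, sample Q | the rooftop: sample G, sample H, sample J]
7. Technician goes to the rooftop with sample N and sample Q.  [the basement: sample E, sample P | the rooftop: sample G, sample H, sample J, sample N, sample Q]
8. Technician goes back to the basement with sample Q.  [the basement: sample E, sample P, sample Q | the rooftop: sample G, sample H, sample J, sample N]
9. Technician goes to the rooftop with sample E and sample Q.  [the basement: sample P | the rooftop: sample E, sample G, sample H, sample J, sample N, sample Q]
10. Technician goes back to the basement with sample Q.  [the basement: sample P, sample Q | the rooftop: sample E, sample G, sample H, sample J, sample N]
11. Technician goes to the rooftop with sample P and sample Q.  [the basement: — | the rooftop: sample E, sample G, sample H, sample J, sample N, sample P, sample Q]

11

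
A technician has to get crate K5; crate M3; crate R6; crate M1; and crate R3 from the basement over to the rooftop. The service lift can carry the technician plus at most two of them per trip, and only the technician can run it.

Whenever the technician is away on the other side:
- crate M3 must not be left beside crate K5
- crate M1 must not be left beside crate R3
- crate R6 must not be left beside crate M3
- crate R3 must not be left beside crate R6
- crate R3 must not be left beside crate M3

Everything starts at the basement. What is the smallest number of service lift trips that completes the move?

Counting alone: the technician can take at most 2 across per trip to the rooftop, so moving all 5 needs at least 3 loaded trips out, with a return between consecutive ones — at least 5 crossings.
The safety rule pushes this higher. Following every safe sequence of crossings, the most of the 5 that can be at the rooftop as the service lift arrives there on crossing 5 is 4 — never all 5.
So no plan with fewer than 7 crossings exists, and this one achieves 7:
1. Technician goes to the rooftop with crate M3 and crate R3.  [the basement: crate K5, crate M1, crate R6 | the rooftop: crate M3, crate R3]
2. Technician goes back to the basement with crate M3.  [the basement: crate K5, crate M1, crate M3, crate R6 | the rooftop: crate R3]
3. Technician goes to the rooftop with crate K5 and crate M3.  [the basement: crate M1, crate R6 | the rooftop: crate K5, crate M3, crate R3]
4. Technician goes back to the basement with crate M3.  [the basement: crate M1, crate M3, crate R6 | the rooftop: crate K5, crate R3]
5. Technician goes to the rooftop with crate M1 and crate R6.  [the basement: crate M3 | the rooftop: crate K5, crate M1, crate R3, crate R6]
6. Technician goes back to the basement with crate R3.  [the basement: crate M3, crate R3 | the rooftop: crate K5, crate M1, crate R6]
7. Technician goes to the rooftop with crate M3 and crate R3.  [the basement: — | the rooftop: crate K5, crate M1, crate M3, crate R3, crate R6]

7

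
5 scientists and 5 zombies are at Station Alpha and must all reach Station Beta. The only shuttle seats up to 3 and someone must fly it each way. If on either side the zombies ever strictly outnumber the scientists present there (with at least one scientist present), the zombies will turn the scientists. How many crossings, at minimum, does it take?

Counting alone: each trip to Station Beta takes at most 3 across and each return brings at least 1 back, so after t trips out (and t−1 returns) at most 3t − (t−1) of the 10 are across; that first reaches 10 at t = 5, so at least 9 crossings are needed.
The safety rule pushes this higher. Following every safe sequence of crossings, the most of the 10 that can be at Station Beta as the shuttle arrives there on crossing 9 is 9 — never all 10.
So no plan with fewer than 11 crossings exists, and this one achieves 11:
1. 2 zombies → Station Beta.  (Station Alpha: 5S 3Z; Station Beta: 0S 2Z)
2. 1 zombie ← Station Alpha.  (Station Alpha: 5S 4Z; Station Beta: 0S 1Z)
3. 3 zombies → Station Beta.  (Station Alpha: 5S 1Z; Station Beta: 0S 4Z)
4. 1 zombie ← Station Alpha.  (Station Alpha: 5S 2Z; Station Beta: 0S 3Z)
5. 3 scientists → Station Beta.  (Station Alpha: 2S 2Z; Station Beta: 3S 3Z)
6. 1 scientist and 1 zombie ← Station Alpha.  (Station Alpha: 3S 3Z; Station Beta: 2S 2Z)
7. 3 scientists → Station Beta.  (Station Alpha: 0S 3Z; Station Beta: 5S 2Z)
8. 1 zombie ← Station Alpha.  (Station Alpha: 0S 4Z; Station Beta: 5S 1Z)
9. 2 zombies → Station Beta.  (Station Alpha: 0S 2Z; Station Beta: 5S 3Z)
10. 1 zombie ← Station Alpha.  (Station Alpha: 0S 3Z; Station Beta: 5S 2Z)
11. 3 zombies → Station Beta.  (Station Alpha: 0S 0Z; Station Beta: 5S 5Z)

11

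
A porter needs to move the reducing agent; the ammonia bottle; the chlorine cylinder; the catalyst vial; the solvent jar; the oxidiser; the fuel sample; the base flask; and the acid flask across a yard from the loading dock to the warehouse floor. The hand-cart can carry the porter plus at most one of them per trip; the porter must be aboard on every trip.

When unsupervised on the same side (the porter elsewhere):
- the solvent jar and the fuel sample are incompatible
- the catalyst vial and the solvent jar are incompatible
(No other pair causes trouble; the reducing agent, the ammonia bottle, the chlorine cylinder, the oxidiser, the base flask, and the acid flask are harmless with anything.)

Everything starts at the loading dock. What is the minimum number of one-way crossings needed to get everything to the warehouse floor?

Counting alone: the porter can take at most 1 across per trip to the warehouse floor, so moving all 9 needs at least 9 loaded trips out, with a return between consecutive ones — at least 17 crossings.
The safety rule pushes this higher. Following every safe sequence of crossings, the most of the 9 that can be at the warehouse floor as the hand-cart arrives there on crossing 17 is 8 — never all 9.
So no plan with fewer than 19 crossings exists, and this one achieves 19:
1. Porter goes to the warehouse floor with the solvent jar.  [the loading dock: the acid flask, the ammonia bottle, the base flask, the catalyst vial, the chlorine cylinder, the fuel sample, the oxidiser, the reducing agent | the warehouse floor: the solvent jar]
2. Porter goes back to the loading dock alone.  [the loading dock: the acid flask, the ammonia bottle, the base flask, the catalyst vial, the chlorine cylinder, the fuel sample, the oxidiser, the reducing agent | the warehouse floor: the solvent jar]
3. Porter goes to the warehouse floor with the reducing agent.  [the loading dock: the acid flask, the ammonia bottle, the base flask, the catalyst vial, the chlorine cylinder, the fuel sample, the oxidiser | the warehouse floor: the reducing agent, the solvent jar]
4. Porter goes back to the loading dock alone.  [the loading dock: the acid flask, the ammonia bottle, the base flask, the catalyst vial, the chlorine cylinder, the fuel sample, the oxidiser | the warehouse floor: the reducing agent, the solvent jar]
5. Porter goes to the warehouse floor with the ammonia bottle.  [the loading dock: the acid flask, the base flask, the catalyst vial, the chlorine cylinder, the fuel sample, the oxidiser | the warehouse floor: the ammonia bottle, the reducing agent, the solvent jar]
6. Porter goes back to the loading dock alone.  [the loading dock: the acid flask, the base flask, the catalyst vial, the chlorine cylinder, the fuel sample, the oxidiser | the warehouse floor: the ammonia bottle, the reducing agent, the solvent jar]
7. Porter goes to the warehouse floor with the chlorine cylinder.  [the loading dock: the acid flask, the base flask, the catalyst vial, the fuel sample, the oxidiser | the warehouse floor: the ammonia bottle, the chlorine cylinder, the reducing agent, the solvent jar]
8. Porter goes back to the loading dock alone.  [the loading dock: the acid flask, the base flask, the catalyst vial, the fuel sample, the oxidiser | the warehouse floor: the ammonia bottle, the chlorine cylinder, the reducing agent, the solvent jar]
9. Porter goes to the warehouse floor with the catalyst vial.  [the loading dock: the acid flask, the base flask, the fuel sample, the oxidiser | the warehouse floor: the ammonia bottle, the catalyst vial, the chlorine cylinder, the reducing agent, the solvent jar]
10. Porter goes back to the loading dock with the solvent jar.  [the loading dock: the acid flask, the base flask, the fuel sample, the oxidiser, the solvent jar | the warehouse floor: the ammonia bottle, the catalyst vial, the chlorine cylinder, the reducing agent]
11. Porter goes to the warehouse floor with the fuel sample.  [the loading dock: the acid flask, the base flask, the oxidiser, the solvent jar | the warehouse floor: the ammonia bottle, the catalyst vial, the chlorine cylinder, the fuel sample, the reducing agent]
12. Porter goes back to the loading dock alone.  [the loading dock: the acid flask, the base flask, the oxidiser, the solvent jar | the warehouse floor: the ammonia bottle, the catalyst vial, the chlorine cylinder, the fuel sample, the reducing agent]
13. Porter goes to the warehouse floor with the oxidiser.  [the loading dock: the acid flask, the base flask, the solvent jar | the warehouse floor: the ammonia bottle, the catalyst vial, the chlorine cylinder, the fuel sample, the oxidiser, the reducing agent]
14. Porter goes back to the loading dock alone.  [the loading dock: the acid flask, the base flask, the solvent jar | the warehouse floor: the ammonia bottle, the catalyst vial, the chlorine cylinder, the fuel sample, the oxidiser, the reducing agent]
15. Porter goes to the warehouse floor with the base flask.  [the loading dock: the acid flask, the solvent jar | the warehouse floor: the ammonia bottle, the base flask, the catalyst vial, the chlorine cylinder, the fuel sample, the oxidiser, the reducing agent]
16. Porter goes back to the loading dock alone.  [the loading dock: the acid flask, the solvent jar | the warehouse floor: the ammonia bottle, the base flask, the catalyst vial, the chlorine cylinder, the fuel sample, the oxidiser, the reducing agent]
17. Porter goes to the warehouse floor with the acid flask.  [the loading dock: the solvent jar | the warehouse floor: the acid flask, the ammonia bottle, the base flask, the catalyst vial, the chlorine cylinder, the fuel sample, the oxidiser, the reducing agent]
18. Porter goes back to the loading dock alone.  [the loading dock: the solvent jar | the warehouse floor: the acid flask, the ammonia bottle, the base flask, the catalyst vial, the chlorine cylinder, the fuel sample, the oxidiser, the reducing agent]
19. Porter goes to the warehouse floor with the solvent jar.  [the loading dock: — | the warehouse floor: the acid flask, the ammonia bottle, the base flask, the catalyst vial, the chlorine cylinder, the fuel sample, the oxidiser, the reducing agent, the solvent jar]

19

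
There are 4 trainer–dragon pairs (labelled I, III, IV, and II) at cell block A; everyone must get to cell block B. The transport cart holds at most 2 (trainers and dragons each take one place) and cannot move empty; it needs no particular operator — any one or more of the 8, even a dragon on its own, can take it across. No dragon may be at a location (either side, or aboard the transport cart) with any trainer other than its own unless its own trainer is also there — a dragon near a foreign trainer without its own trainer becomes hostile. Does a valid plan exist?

No

Following every safe sequence of crossings from the start, the most of the 8 that can be at cell block B as the transport cart arrives there on crossings 1, 3, 5 is 2, 3, 4 respectively; the best ever achieved is 4 of 8.
From crossing 7 on, no configuration arises that was not already reachable earlier: only 44 distinct safe configurations (who is on which side, and where the transport cart is) can ever be reached, none of them has everyone across, and every continuation just revisits them. So no valid plan exists.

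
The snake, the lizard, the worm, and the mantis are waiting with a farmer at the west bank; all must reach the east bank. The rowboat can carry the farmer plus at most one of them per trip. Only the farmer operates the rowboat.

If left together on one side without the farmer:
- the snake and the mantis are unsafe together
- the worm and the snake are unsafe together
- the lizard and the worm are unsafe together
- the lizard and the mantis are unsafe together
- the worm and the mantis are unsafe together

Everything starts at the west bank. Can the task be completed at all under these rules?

No

Whatever the first load, the items left behind include a forbidden pair without the farmer. No opening move is safe, so no plan exists.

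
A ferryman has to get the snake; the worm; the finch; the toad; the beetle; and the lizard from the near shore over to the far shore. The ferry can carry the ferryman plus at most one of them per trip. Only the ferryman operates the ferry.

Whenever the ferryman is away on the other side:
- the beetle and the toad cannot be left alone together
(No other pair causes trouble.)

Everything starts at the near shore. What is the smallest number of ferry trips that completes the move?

11

Counting alone: the ferryman can take at most 1 across per trip to the far shore, so moving all 6 needs at least 6 loaded trips out, with a return between consecutive ones — at least 11 crossings.
The plan below uses exactly 11 crossings, so it is optimal:
1. Ferryman goes to the far shore with the toad.
2. Ferryman goes back to the near shore alone.
3. Ferryman goes to the far shore with the snake.
4. Ferryman goes back to the near shore alone.
5. Ferryman goes to the far shore with the worm.
6. Ferryman goes back to the near shore alone.
7. Ferryman goes to the far shore with the finch.
8. Ferryman goes back to the near shore alone.
9. Ferryman goes to the far shore with the lizard.
10. Ferryman goes back to the near shore alone.
11. Ferryman goes to the far shore with the beetle.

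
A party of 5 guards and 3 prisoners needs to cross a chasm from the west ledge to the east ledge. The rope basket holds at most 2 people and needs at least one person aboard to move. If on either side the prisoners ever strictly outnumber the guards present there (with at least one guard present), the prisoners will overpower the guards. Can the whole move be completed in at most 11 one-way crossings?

Counting alone: each trip to the east ledge takes at most 2 across and each return brings at least 1 back, so after t trips out (and t−1 returns) at most 2t − (t−1) of the 8 are across; that first reaches 8 at t = 7, so at least 13 crossings are needed.
Since 11 < 13, 11 crossings cannot be enough. (The shortest complete plan in fact takes 13:)
1. 2 prisoners → the east ledge.  (the west ledge: 5G 1P; the east ledge: 0G 2P)
2. 1 prisoner ← the west ledge.  (the west ledge: 5G 2P; the east ledge: 0G 1P)
3. 2 prisoners → the east ledge.  (the west ledge: 5G 0P; the east ledge: 0G 3P)
4. 1 prisoner ← the west ledge.  (the west ledge: 5G 1P; the east ledge: 0G 2P)
5. 2 guards → the east ledge.  (the west ledge: 3G 1P; the east ledge: 2G 2P)
6. 1 prisoner ← the west ledge.  (the west ledge: 3G 2P; the east ledge: 2G 1P)
7. 1 guard and 1 prisoner → the east ledge.  (the west ledge: 2G 1P; the east ledge: 3G 2P)
8. 1 prisoner ← the west ledge.  (the west ledge: 2G 2P; the east ledge: 3G 1P)
9. 2 prisoners → the east ledge.  (the west ledge: 2G 0P; the east ledge: 3G 3P)
10. 1 prisoner ← the west ledge.  (the west ledge: 2G 1P; the east ledge: 3G 2P)
11. 1 guard and 1 prisoner → the east ledge.  (the west ledge: 1G 0P; the east ledge: 4G 3P)
12. 1 prisoner ← the west ledge.  (the west ledge: 1G 1P; the east ledge: 4G 2P)
13. 1 guard and 1 prisoner → the east ledge.  (the west ledge: 0G 0P; the east ledge: 5G 3P)

No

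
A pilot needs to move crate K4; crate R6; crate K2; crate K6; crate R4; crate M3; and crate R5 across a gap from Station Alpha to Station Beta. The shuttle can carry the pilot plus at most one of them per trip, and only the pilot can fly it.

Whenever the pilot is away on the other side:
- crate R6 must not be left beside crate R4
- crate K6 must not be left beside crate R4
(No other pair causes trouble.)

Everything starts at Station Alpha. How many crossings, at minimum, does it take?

15

Counting alone: the pilot can take at most 1 across per trip to Station Beta, so moving all 7 needs at least 7 loaded trips out, with a return between consecutive ones — at least 13 crossings.
The safety rule pushes this higher. Following every safe sequence of crossings, the most of the 7 that can be at Station Beta as the shuttle arrives there on crossing 13 is 6 — never all 7.
So no plan with fewer than 15 crossings exists, and this one achieves 15:
1. Pilot goes to Station Beta with crate R4.  [Station Alpha: crate K2, crate K4, crate K6, crate M3, crate R5, crate R6 | Station Beta: crate R4]
2. Pilot goes back to Station Alpha alone.  [Station Alpha: crate K2, crate K4, crate K6, crate M3, crate R5, crate R6 | Station Beta: crate R4]
3. Pilot goes to Station Beta with crate K4.  [Station Alpha: crate K2, crate K6, crate M3, crate R5, crate R6 | Station Beta: crate K4, crate R4]
4. Pilot goes back to Station Alpha alone.  [Station Alpha: crate K2, crate K6, crate M3, crate R5, crate R6 | Station Beta: crate K4, crate R4]
5. Pilot goes to Station Beta with crate R6.  [Station Alpha: crate K2, crate K6, crate M3, crate R5 | Station Beta: crate K4, crate R4, crate R6]
6. Pilot goes back to Station Alpha with crate R4.  [Station Alpha: crate K2, crate K6, crate M3, crate R4, crate R5 | Station Beta: crate K4, crate R6]
7. Pilot goes to Station Beta with crate K6.  [Station Alpha: crate K2, crate M3, crate R4, crate R5 | Station Beta: crate K4, crate K6, crate R6]
8. Pilot goes back to Station Alpha alone.  [Station Alpha: crate K2, crate M3, crate R4, crate R5 | Station Beta: crate K4, crate K6, crate R6]
9. Pilot goes to Station Beta with crate K2.  [Station Alpha: crate M3, crate R4, crate R5 | Station Beta: crate K2, crate K4, crate K6, crate R6]
10. Pilot goes back to Station Alpha alone.  [Station Alpha: crate M3, crate R4, crate R5 | Station Beta: crate K2, crate K4, crate K6, crate R6]
11. Pilot goes to Station Beta with crate M3.  [Station Alpha: crate R4, crate R5 | Station Beta: crate K2, crate K4, crate K6, crate M3, crate R6]
12. Pilot goes back to Station Alpha alone.  [Station Alpha: crate R4, crate R5 | Station Beta: crate K2, crate K4, crate K6, crate M3, crate R6]
13. Pilot goes to Station Beta with crate R5.  [Station Alpha: crate R4 | Station Beta: crate K2, crate K4, crate K6, crate M3, crate R5, crate R6]
14. Pilot goes back to Station Alpha alone.  [Station Alpha: crate R4 | Station Beta: crate K2, crate K4, crate K6, crate M3, crate R5, crate R6]
15. Pilot goes to Station Beta with crate R4.  [Station Alpha: — | Station Beta: crate K2, crate K4, crate K6, crate M3, crate R4, crate R5, crate R6]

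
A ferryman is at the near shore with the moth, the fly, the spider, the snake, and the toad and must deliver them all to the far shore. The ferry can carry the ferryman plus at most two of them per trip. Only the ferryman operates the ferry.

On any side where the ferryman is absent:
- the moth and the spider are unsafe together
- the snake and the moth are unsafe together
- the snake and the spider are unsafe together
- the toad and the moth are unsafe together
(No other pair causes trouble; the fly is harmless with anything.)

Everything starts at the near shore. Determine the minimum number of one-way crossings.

Counting alone: the ferryman can take at most 2 across per trip to the far shore, so moving all 5 needs at least 3 loaded trips out, with a return between consecutive ones — at least 5 crossings.
The safety rule pushes this higher. Following every safe sequence of crossings, the most of the 5 that can be at the far shore as the ferry arrives there on crossing 5 is 4 — never all 5.
So no plan with fewer than 7 crossings exists, and this one achieves 7:
1. Ferryman goes to the far shore with the moth and the spider.  [the near shore: the fly, the snake, the toad | the far shore: the moth, the spider]
2. Ferryman goes back to the near shore with the moth.  [the near shore: the fly, the moth, the snake, the toad | the far shore: the spider]
3. Ferryman goes to the far shore with the fly and the moth.  [the near shore: the snake, the toad | the far shore: the fly, the moth, the spider]
4. Ferryman goes back to the near shore with the moth.  [the near shore: the moth, the snake, the toad | the far shore: the fly, the spider]
5. Ferryman goes to the far shore with the moth and the toad.  [the near shore: the snake | the far shore: the fly, the moth, the spider, the toad]
6. Ferryman goes back to the near shore with the moth.  [the near shore: the moth, the snake | the far shore: the fly, the spider, the toad]
7. Ferryman goes to the far shore with the moth and the snake.  [the near shore: — | the far shore: the fly, the moth, the snake, the spider, the toad]

7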